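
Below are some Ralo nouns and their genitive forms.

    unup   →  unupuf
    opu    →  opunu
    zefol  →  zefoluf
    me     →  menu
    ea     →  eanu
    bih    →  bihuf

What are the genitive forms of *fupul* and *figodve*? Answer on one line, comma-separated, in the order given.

The pattern is consonant vs. vowel: -uf when the stem ends in a consonant (*unup*, *zefol*, *bih*); -nu when the stem ends in a vowel (*opu*, *me*, *ea*).
*fupul*: final sound = /l/, a consonant → -uf → *fupuluf*.
The final sound of *figodve* is /e/, which is a vowel, so the suffix is -nu, giving *figodvenu*.

fupuluf, figodvenu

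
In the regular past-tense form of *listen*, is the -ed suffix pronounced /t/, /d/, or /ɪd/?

The stem *listen* ends in a voiced sound other than /d/.
The -ed suffix is realized as /ɪd/ after /t, d/; as /t/ after other voiceless consonants; and as /d/ after other voiced sounds.
So -ed on *listen* is pronounced /d/.

/d/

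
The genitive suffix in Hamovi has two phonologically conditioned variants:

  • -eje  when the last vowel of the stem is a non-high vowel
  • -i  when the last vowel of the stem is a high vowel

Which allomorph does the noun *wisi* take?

-i

*wisi* — last vowel /i/ (a high vowel) → -i.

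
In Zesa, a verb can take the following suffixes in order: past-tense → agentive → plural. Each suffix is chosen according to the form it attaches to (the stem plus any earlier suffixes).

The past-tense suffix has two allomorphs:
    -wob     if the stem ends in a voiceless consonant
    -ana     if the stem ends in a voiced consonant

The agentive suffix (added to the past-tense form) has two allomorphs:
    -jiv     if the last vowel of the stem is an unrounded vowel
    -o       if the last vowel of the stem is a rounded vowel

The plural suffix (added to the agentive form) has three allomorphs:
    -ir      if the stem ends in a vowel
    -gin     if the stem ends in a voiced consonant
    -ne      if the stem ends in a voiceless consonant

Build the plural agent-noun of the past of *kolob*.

*kolob*: final consonant = /b/, voiced → -ana → *kolobana*.
Since the last vowel of the past-tense form *kolobana* is /a/ (an unrounded vowel), it takes -jiv, giving *kolobanajiv*.
The agentive form *kolobanajiv*: final sound = /v/, a voiced consonant → -gin → *kolobanajivgin*.

kolobanajivgin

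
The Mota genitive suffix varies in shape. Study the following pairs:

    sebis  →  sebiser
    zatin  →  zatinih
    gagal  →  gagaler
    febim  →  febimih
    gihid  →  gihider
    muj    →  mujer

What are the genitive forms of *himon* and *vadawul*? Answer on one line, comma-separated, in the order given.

Looking at the final consonant of each stem: -ih when the stem ends in a nasal (*zatin*, *febim*); -er when the stem ends in a non-nasal consonant (*sebis*, *gagal*, *gihid*, *muj*).
Since the final consonant of *himon* is /n/ (a nasal), it takes -ih, giving *himonih*.
*vadawul* — final consonant /l/ (non-nasal) → -er → *vadawuler*.

himonih, vadawuler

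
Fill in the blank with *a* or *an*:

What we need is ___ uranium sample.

The indefinite article is chosen by the initial *sound* of the following word, not its spelling.
*uranium* begins with the sound /jʊ/ (u pronounced /jʊ/) — a consonant sound.
So the article is *a*: What we need is a uranium sample.

a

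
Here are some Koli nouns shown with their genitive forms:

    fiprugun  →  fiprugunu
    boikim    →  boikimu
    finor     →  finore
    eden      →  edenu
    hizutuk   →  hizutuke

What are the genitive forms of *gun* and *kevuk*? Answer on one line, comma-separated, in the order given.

The alternation tracks the final consonant of the stem — -u when the stem ends in a nasal (*fiprugun*, *boikim*, *eden*); -e when the stem ends in a non-nasal consonant (*finor*, *hizutuk*).
Since the final consonant of *gun* is /n/ (a nasal), it takes -u, giving *gunu*.
Since the final consonant of *kevuk* is /k/ (non-nasal), it takes -e, giving *kevuke*.

gunu, kevuke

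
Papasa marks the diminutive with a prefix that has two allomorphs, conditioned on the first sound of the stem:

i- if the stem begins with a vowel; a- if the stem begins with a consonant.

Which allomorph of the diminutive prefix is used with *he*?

*he* — first sound /h/ (a consonant) → a-.

a-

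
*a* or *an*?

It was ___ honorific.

The indefinite article is chosen by the initial *sound* of the following word, not its spelling.
*honorific* begins with the sound /ɒ/ (silent h) — a vowel sound.
So the article is *an*: It was an honorific.

an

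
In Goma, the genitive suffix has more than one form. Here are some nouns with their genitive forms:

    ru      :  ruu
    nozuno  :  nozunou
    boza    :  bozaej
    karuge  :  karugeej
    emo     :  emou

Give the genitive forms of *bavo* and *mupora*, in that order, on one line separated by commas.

bavou, muporaej

The pattern is rounding harmony: -u when the last vowel of the stem is a rounded vowel (*ru*, *nozuno*, *emo*); -ej when the last vowel of the stem is an unrounded vowel (*boza*, *karuge*).
The last vowel of *bavo* is /o/, which is a rounded vowel, so the suffix is -u, giving *bavou*.
The last vowel of *mupora* is /a/, which is an unrounded vowel, so the suffix is -ej, giving *muporaej*.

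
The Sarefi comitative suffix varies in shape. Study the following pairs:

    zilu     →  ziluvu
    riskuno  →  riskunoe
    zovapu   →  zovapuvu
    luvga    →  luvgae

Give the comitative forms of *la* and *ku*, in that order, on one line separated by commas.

lae, kuvu

The pattern is height harmony: -vu when the last vowel of the stem is a high vowel (*zilu*, *zovapu*); -e when the last vowel of the stem is a non-high vowel (*riskuno*, *luvga*).
*la* — last vowel /a/ (a non-high vowel) → -e → *lae*.
*ku*: last vowel = /u/, a high vowel → -vu → *kuvu*.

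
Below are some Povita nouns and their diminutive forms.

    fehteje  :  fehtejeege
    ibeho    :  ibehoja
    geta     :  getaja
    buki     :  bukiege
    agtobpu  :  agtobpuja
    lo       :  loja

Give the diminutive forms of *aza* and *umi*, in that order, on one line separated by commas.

The pattern is front/back vowel harmony: -ege when the last vowel of the stem is a front vowel (*fehteje*, *buki*); -ja when the last vowel of the stem is a back vowel (*ibeho*, *geta*, *agtobpu*, *lo*).
The last vowel of *aza* is /a/, which is a back vowel, so the suffix is -ja, giving *azaja*.
The last vowel of *umi* is /i/, which is a front vowel, so the suffix is -ege, giving *umiege*.

azaja, umiege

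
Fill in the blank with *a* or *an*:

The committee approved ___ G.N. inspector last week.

a

The indefinite article is chosen by the initial *sound* of the following word, not its spelling.
The initialism *G.N.* is read letter by letter; the first letter, G, is pronounced /dʒiː/, which begins with a consonant sound.
So the article is *a*: The committee approved a G.N. inspector last week.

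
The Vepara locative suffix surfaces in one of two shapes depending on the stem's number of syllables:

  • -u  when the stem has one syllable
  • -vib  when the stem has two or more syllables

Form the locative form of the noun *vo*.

vou

With one syllable, *vo* takes -u → *vou*.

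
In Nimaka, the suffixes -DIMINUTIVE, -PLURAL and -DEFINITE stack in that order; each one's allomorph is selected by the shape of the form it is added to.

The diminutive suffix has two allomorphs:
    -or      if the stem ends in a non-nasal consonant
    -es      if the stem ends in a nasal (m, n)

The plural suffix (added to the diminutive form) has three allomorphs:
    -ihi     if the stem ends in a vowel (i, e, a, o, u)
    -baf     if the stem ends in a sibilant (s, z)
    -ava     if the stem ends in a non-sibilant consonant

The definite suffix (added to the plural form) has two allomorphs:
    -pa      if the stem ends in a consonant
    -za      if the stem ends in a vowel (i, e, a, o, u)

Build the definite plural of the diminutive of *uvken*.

uvkenesbafpa

Since the final consonant of *uvken* is /n/ (a nasal), it takes -es, giving *uvkenes*.
The diminutive form *uvkenes*: final sound = /s/, a sibilant → -baf → *uvkenesbaf*.
The plural form *uvkenesbaf* — final sound /f/ (a consonant) → -pa → *uvkenesbafpa*.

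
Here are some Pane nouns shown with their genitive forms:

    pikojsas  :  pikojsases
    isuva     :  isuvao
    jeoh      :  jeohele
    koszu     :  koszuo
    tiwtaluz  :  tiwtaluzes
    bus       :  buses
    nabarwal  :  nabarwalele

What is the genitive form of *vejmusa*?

Looking at the final sound of each stem: -es when the stem ends in a sibilant (*pikojsas*, *tiwtaluz*, *bus*); -ele when the stem ends in a non-sibilant consonant (*jeoh*, *nabarwal*); -o when the stem ends in a vowel (*isuva*, *koszu*).
*vejmusa*: final sound = /a/, a vowel → -o → *vejmusao*.

vejmusao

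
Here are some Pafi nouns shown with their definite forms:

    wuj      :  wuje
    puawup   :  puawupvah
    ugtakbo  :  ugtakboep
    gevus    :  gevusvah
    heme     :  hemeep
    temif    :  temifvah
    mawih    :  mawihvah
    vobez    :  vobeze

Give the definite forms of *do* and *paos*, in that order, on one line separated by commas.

The pattern is voicing of the final sound: -vah when the stem ends in a voiceless consonant (*puawup*, *gevus*, *temif*, *mawih*); -e when the stem ends in a voiced consonant (*wuj*, *vobez*); -ep when the stem ends in a vowel (*ugtakbo*, *heme*).
*do* — final sound /o/ (a vowel) → -ep → *doep*.
The final sound of *paos* is /s/, which is a voiceless consonant, so the suffix is -vah, giving *paosvah*.

doep, paosvah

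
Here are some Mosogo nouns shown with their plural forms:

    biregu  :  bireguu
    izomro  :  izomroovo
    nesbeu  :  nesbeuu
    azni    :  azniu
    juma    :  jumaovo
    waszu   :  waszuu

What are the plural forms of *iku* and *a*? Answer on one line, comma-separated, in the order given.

ikuu, aovo

The alternation tracks the last vowel of the stem — -u when the last vowel of the stem is a high vowel (*biregu*, *nesbeu*, *azni*, *waszu*); -ovo when the last vowel of the stem is a non-high vowel (*izomro*, *juma*).
*iku*: last vowel = /u/, a high vowel → -u → *ikuu*.
Since the last vowel of *a* is /a/ (a non-high vowel), it takes -ovo, giving *aovo*.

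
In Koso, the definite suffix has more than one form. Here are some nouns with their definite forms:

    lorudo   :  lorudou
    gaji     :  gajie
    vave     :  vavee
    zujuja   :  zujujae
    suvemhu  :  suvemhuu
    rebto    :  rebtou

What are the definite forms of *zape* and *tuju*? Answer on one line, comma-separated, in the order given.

zapee, tujuu

The suffix is conditioned by the last vowel: -u when the last vowel of the stem is a rounded vowel (*lorudo*, *suvemhu*, *rebto*); -e when the last vowel of the stem is an unrounded vowel (*gaji*, *vave*, *zujuja*).
*zape*: last vowel = /e/, an unrounded vowel → -e → *zapee*.
The last vowel of *tuju* is /u/, which is a rounded vowel, so the suffix is -u, giving *tujuu*.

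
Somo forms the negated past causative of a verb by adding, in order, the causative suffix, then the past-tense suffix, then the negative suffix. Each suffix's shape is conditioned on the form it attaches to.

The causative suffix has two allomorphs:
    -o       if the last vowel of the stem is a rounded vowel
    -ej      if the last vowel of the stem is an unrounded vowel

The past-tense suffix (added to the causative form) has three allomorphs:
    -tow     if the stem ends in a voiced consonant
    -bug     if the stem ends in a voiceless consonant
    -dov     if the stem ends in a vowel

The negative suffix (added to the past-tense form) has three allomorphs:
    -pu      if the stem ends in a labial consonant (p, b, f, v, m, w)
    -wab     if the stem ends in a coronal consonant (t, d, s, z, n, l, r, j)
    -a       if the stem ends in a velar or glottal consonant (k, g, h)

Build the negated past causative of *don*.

Since the last vowel of *don* is /o/ (a rounded vowel), it takes -o, giving *dono*.
The causative form *dono*: final sound = /o/, a vowel → -dov → *donodov*.
The past-tense form *donodov*: final consonant = /v/, labial → -pu → *donodovpu*.

donodovpu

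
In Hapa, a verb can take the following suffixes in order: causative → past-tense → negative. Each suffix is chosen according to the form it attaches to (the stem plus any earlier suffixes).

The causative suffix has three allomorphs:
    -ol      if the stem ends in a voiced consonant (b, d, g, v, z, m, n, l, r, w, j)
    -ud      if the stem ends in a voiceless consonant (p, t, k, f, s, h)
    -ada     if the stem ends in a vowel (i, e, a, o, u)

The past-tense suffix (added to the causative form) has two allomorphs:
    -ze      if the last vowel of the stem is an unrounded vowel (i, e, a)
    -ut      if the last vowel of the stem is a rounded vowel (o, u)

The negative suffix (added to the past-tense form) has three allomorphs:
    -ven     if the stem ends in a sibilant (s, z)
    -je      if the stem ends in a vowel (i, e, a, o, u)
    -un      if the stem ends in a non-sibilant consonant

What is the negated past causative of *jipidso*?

*jipidso* — final sound /o/ (a vowel) → -ada → *jipidsoada*.
Since the last vowel of the causative form *jipidsoada* is /a/ (an unrounded vowel), it takes -ze, giving *jipidsoadaze*.
The final sound of the past-tense form *jipidsoadaze* is /e/, which is a vowel, so the negative suffix is -je, giving *jipidsoadazeje*.

jipidsoadazeje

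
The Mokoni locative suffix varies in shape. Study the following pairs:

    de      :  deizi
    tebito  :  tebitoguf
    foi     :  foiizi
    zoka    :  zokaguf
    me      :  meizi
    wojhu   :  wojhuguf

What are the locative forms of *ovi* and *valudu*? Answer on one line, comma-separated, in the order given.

The suffix is conditioned by the last vowel: -izi when the last vowel of the stem is a front vowel (*de*, *foi*, *me*); -guf when the last vowel of the stem is a back vowel (*tebito*, *zoka*, *wojhu*).
Since the last vowel of *ovi* is /i/ (a front vowel), it takes -izi, giving *oviizi*.
*valudu*: last vowel = /u/, a back vowel → -guf → *valuduguf*.

oviizi, valuduguf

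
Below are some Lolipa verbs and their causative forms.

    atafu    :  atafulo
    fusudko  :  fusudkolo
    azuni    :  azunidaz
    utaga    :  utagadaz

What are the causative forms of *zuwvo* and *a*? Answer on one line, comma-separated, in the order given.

zuwvolo, adaz

Looking at the last vowel of each stem: -lo when the last vowel of the stem is a rounded vowel (*atafu*, *fusudko*); -daz when the last vowel of the stem is an unrounded vowel (*azuni*, *utaga*).
*zuwvo*: last vowel = /o/, a rounded vowel → -lo → *zuwvolo*.
*a*: last vowel = /a/, an unrounded vowel → -daz → *adaz*.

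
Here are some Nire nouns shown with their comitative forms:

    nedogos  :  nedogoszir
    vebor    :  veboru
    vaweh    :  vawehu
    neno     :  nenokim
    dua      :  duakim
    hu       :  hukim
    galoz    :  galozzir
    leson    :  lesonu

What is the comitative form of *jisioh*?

jisiohu

Looking at the final sound of each stem: -zir when the stem ends in a sibilant (*nedogos*, *galoz*); -u when the stem ends in a non-sibilant consonant (*vebor*, *vaweh*, *leson*); -kim when the stem ends in a vowel (*neno*, *dua*, *hu*).
*jisioh*: final sound = /h/, a non-sibilant consonant → -u → *jisiohu*.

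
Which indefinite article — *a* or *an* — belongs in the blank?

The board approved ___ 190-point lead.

The indefinite article is chosen by the initial *sound* of the following word, not its spelling.
The number *190* is spoken "one hundred …", beginning with /wʌn/ — a consonant sound.
So the article is *a*: The board approved a 190-point lead.

a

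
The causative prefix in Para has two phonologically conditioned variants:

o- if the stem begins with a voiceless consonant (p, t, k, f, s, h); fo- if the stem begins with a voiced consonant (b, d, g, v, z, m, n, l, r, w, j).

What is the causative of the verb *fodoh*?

ofodoh

The first consonant of *fodoh* is /f/, which is voiceless, so the prefix is o-, giving *ofodoh*.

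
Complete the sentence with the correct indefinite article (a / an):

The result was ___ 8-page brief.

The indefinite article is chosen by the initial *sound* of the following word, not its spelling.
The number *8* is spoken "eight", beginning with /eɪt/ — a vowel sound.
So the article is *an*: The result was an 8-page brief.

an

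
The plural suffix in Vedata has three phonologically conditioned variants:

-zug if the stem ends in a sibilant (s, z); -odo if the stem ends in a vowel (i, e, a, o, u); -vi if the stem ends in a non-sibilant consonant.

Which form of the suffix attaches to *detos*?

*detos* — final sound /s/ (a sibilant) → -zug.

-zug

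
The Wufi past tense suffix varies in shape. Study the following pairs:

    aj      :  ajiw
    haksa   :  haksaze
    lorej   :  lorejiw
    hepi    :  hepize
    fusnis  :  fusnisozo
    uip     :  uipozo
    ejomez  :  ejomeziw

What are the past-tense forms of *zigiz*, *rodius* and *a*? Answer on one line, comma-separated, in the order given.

zigiziw, rodiusozo, aze

Looking at the final sound of each stem: -ozo when the stem ends in a voiceless consonant (*fusnis*, *uip*); -iw when the stem ends in a voiced consonant (*aj*, *lorej*, *ejomez*); -ze when the stem ends in a vowel (*haksa*, *hepi*).
*zigiz* — final sound /z/ (a voiced consonant) → -iw → *zigiziw*.
Since the final sound of *rodius* is /s/ (a voiceless consonant), it takes -ozo, giving *rodiusozo*.
The final sound of *a* is /a/, which is a vowel, so the suffix is -ze, giving *aze*.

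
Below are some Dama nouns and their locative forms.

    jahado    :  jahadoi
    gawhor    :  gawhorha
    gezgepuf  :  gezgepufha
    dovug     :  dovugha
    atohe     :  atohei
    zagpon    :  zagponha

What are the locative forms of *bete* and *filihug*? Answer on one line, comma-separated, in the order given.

The pattern is consonant vs. vowel: -ha when the stem ends in a consonant (*gawhor*, *gezgepuf*, *dovug*, *zagpon*); -i when the stem ends in a vowel (*jahado*, *atohe*).
*bete*: final sound = /e/, a vowel → -i → *betei*.
*filihug* — final sound /g/ (a consonant) → -ha → *filihugha*.

betei, filihugha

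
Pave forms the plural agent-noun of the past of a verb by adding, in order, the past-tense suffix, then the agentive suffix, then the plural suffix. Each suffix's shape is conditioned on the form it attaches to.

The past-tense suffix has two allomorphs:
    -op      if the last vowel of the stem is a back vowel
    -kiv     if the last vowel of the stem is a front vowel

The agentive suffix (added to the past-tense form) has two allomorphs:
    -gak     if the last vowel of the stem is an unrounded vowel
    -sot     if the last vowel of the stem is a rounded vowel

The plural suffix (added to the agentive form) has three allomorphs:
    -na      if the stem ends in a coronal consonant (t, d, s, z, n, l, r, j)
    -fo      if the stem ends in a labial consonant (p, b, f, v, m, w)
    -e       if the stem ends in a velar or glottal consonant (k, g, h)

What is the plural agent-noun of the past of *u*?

uopsotna

*u* — last vowel /u/ (a back vowel) → -op → *uop*.
The last vowel of the past-tense form *uop* is /o/, which is a rounded vowel, so the agentive suffix is -sot, giving *uopsot*.
The agentive form *uopsot* — final consonant /t/ (coronal) → -na → *uopsotna*.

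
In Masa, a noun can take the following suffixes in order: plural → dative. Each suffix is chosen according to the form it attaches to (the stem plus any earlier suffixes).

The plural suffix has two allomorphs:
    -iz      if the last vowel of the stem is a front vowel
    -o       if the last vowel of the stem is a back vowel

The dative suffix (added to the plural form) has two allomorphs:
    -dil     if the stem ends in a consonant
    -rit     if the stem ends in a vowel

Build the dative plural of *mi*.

miizdil

*mi* — last vowel /i/ (a front vowel) → -iz → *miiz*.
Since the final sound of the plural form *miiz* is /z/ (a consonant), it takes -dil, giving *miizdil*.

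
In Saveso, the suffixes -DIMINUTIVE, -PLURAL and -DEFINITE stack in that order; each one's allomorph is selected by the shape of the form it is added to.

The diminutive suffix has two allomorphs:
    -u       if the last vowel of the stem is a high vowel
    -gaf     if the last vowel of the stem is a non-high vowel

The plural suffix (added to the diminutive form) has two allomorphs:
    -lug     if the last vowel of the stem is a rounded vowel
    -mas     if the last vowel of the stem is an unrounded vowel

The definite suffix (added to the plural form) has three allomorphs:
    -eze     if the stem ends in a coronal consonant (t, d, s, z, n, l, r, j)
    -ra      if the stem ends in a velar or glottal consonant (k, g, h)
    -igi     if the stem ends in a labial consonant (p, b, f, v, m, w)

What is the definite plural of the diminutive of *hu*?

huulugra

The last vowel of *hu* is /u/, which is a high vowel, so the diminutive suffix is -u, giving *huu*.
Since the last vowel of the diminutive form *huu* is /u/ (a rounded vowel), it takes -lug, giving *huulug*.
Since the final consonant of the plural form *huulug* is /g/ (velar/glottal), it takes -ra, giving *huulugra*.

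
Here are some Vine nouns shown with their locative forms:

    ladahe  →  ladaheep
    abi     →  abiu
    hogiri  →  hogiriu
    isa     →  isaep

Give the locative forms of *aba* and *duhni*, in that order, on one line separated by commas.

The pattern is height harmony: -u when the last vowel of the stem is a high vowel (*abi*, *hogiri*); -ep when the last vowel of the stem is a non-high vowel (*ladahe*, *isa*).
The last vowel of *aba* is /a/, which is a non-high vowel, so the suffix is -ep, giving *abaep*.
The last vowel of *duhni* is /i/, which is a high vowel, so the suffix is -u, giving *duhniu*.

abaep, duhniu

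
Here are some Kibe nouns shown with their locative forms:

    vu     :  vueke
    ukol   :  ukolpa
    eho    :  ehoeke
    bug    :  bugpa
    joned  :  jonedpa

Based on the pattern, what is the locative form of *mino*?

minoeke

The pattern is consonant vs. vowel: -pa when the stem ends in a consonant (*ukol*, *bug*, *joned*); -eke when the stem ends in a vowel (*vu*, *eho*).
*mino*: final sound = /o/, a vowel → -eke → *minoeke*.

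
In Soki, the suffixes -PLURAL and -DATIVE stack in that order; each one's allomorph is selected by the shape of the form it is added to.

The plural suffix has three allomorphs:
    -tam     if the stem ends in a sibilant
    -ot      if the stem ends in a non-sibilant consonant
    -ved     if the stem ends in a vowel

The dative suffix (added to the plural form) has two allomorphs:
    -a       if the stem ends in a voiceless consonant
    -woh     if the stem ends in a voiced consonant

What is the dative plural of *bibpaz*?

bibpaztamwoh

The final sound of *bibpaz* is /z/, which is a sibilant, so the plural suffix is -tam, giving *bibpaztam*.
The final consonant of the plural form *bibpaztam* is /m/, which is voiced, so the dative suffix is -woh, giving *bibpaztamwoh*.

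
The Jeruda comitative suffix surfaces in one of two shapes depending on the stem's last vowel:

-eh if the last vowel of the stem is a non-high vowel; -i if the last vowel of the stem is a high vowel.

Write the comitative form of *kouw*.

*kouw*: last vowel = /u/, a high vowel → -i → *kouwi*.

kouwi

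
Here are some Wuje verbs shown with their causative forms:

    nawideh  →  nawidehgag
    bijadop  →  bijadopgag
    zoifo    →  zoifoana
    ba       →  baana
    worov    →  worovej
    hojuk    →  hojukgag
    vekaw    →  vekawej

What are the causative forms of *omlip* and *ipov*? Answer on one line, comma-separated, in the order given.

The alternation tracks the final sound of the stem — -gag when the stem ends in a voiceless consonant (*nawideh*, *bijadop*, *hojuk*); -ej when the stem ends in a voiced consonant (*worov*, *vekaw*); -ana when the stem ends in a vowel (*zoifo*, *ba*).
The final sound of *omlip* is /p/, which is a voiceless consonant, so the suffix is -gag, giving *omlipgag*.
*ipov* — final sound /v/ (a voiced consonant) → -ej → *ipovej*.

omlipgag, ipovej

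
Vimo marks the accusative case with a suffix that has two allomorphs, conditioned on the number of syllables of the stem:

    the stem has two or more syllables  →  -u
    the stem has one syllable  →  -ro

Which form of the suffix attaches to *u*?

*u* (one syllable) → -ro.

-ro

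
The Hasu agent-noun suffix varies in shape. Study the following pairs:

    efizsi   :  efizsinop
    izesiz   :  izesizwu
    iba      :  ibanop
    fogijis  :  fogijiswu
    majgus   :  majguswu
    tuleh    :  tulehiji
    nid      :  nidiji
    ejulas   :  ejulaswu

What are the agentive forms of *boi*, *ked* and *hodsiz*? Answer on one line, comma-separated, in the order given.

The suffix is conditioned by the final sound: -wu when the stem ends in a sibilant (*izesiz*, *fogijis*, *majgus*, *ejulas*); -iji when the stem ends in a non-sibilant consonant (*tuleh*, *nid*); -nop when the stem ends in a vowel (*efizsi*, *iba*).
*boi*: final sound = /i/, a vowel → -nop → *boinop*.
The final sound of *ked* is /d/, which is a non-sibilant consonant, so the suffix is -iji, giving *kediji*.
*hodsiz* — final sound /z/ (a sibilant) → -wu → *hodsizwu*.

boinop, kediji, hodsizwu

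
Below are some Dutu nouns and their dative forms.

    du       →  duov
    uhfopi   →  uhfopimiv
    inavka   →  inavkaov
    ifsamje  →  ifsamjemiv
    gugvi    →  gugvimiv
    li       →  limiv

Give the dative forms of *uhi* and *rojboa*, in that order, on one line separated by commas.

Looking at the last vowel of each stem: -miv when the last vowel of the stem is a front vowel (*uhfopi*, *ifsamje*, *gugvi*, *li*); -ov when the last vowel of the stem is a back vowel (*du*, *inavka*).
*uhi*: last vowel = /i/, a front vowel → -miv → *uhimiv*.
*rojboa* — last vowel /a/ (a back vowel) → -ov → *rojboaov*.

uhimiv, rojboaov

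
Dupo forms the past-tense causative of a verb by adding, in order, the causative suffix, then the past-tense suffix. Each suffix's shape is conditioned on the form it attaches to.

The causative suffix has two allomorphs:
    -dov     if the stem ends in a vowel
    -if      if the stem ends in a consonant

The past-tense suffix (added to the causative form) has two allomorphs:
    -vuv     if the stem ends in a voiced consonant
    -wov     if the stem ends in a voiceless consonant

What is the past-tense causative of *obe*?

Since the final sound of *obe* is /e/ (a vowel), it takes -dov, giving *obedov*.
The final consonant of the causative form *obedov* is /v/, which is voiced, so the past-tense suffix is -vuv, giving *obedovvuv*.

obedovvuv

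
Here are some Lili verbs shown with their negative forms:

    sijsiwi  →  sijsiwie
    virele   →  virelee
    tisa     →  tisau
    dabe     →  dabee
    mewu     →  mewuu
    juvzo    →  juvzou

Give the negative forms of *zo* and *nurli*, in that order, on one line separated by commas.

zou, nurlie

The alternation tracks the last vowel of the stem — -e when the last vowel of the stem is a front vowel (*sijsiwi*, *virele*, *dabe*); -u when the last vowel of the stem is a back vowel (*tisa*, *mewu*, *juvzo*).
The last vowel of *zo* is /o/, which is a back vowel, so the suffix is -u, giving *zou*.
Since the last vowel of *nurli* is /i/ (a front vowel), it takes -e, giving *nurlie*.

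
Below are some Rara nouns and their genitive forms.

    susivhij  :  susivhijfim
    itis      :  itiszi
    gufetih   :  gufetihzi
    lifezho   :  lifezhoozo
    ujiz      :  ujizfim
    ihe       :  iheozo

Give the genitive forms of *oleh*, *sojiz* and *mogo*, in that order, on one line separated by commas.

olehzi, sojizfim, mogoozo

The alternation tracks the final sound of the stem — -zi when the stem ends in a voiceless consonant (*itis*, *gufetih*); -fim when the stem ends in a voiced consonant (*susivhij*, *ujiz*); -ozo when the stem ends in a vowel (*lifezho*, *ihe*).
*oleh*: final sound = /h/, a voiceless consonant → -zi → *olehzi*.
The final sound of *sojiz* is /z/, which is a voiced consonant, so the suffix is -fim, giving *sojizfim*.
Since the final sound of *mogo* is /o/ (a vowel), it takes -ozo, giving *mogoozo*.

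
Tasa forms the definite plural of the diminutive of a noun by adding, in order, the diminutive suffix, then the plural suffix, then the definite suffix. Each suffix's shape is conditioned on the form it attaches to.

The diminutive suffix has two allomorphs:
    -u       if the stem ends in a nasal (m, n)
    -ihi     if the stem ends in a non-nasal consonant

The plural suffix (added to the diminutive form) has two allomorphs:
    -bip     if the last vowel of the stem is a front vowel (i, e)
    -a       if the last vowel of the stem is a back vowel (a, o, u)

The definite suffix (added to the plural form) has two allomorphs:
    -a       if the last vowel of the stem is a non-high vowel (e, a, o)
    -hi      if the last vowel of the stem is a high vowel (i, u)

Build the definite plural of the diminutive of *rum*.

*rum* — final consonant /m/ (a nasal) → -u → *rumu*.
The diminutive form *rumu* — last vowel /u/ (a back vowel) → -a → *rumua*.
The plural form *rumua* — last vowel /a/ (a non-high vowel) → -a → *rumuaa*.

rumuaa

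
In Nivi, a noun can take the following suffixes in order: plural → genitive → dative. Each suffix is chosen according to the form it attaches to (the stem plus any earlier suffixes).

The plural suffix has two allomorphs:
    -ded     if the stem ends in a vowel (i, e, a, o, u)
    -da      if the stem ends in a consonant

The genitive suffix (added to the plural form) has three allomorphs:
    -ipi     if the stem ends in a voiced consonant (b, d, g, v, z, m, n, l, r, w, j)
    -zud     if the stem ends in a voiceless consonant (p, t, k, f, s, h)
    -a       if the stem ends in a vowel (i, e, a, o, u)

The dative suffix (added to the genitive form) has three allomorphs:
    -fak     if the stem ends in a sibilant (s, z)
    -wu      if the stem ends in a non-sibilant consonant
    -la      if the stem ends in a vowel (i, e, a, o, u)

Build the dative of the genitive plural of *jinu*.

jinudedipila

*jinu*: final sound = /u/, a vowel → -ded → *jinuded*.
Since the final sound of the plural form *jinuded* is /d/ (a voiced consonant), it takes -ipi, giving *jinudedipi*.
The final sound of the genitive form *jinudedipi* is /i/, which is a vowel, so the dative suffix is -la, giving *jinudedipila*.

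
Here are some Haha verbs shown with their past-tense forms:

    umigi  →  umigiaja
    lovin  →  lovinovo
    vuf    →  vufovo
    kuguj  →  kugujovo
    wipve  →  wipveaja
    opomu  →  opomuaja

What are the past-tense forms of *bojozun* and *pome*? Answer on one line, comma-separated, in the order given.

bojozunovo, pomeaja

The suffix is conditioned by the final sound: -ovo when the stem ends in a consonant (*lovin*, *vuf*, *kuguj*); -aja when the stem ends in a vowel (*umigi*, *wipve*, *opomu*).
Since the final sound of *bojozun* is /n/ (a consonant), it takes -ovo, giving *bojozunovo*.
*pome*: final sound = /e/, a vowel → -aja → *pomeaja*.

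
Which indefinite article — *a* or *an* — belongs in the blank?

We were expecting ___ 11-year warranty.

The indefinite article is chosen by the initial *sound* of the following word, not its spelling.
The number *11* is spoken "eleven", beginning with /ɪˈlɛvən/ — a vowel sound.
So the article is *an*: We were expecting an 11-year warranty.

an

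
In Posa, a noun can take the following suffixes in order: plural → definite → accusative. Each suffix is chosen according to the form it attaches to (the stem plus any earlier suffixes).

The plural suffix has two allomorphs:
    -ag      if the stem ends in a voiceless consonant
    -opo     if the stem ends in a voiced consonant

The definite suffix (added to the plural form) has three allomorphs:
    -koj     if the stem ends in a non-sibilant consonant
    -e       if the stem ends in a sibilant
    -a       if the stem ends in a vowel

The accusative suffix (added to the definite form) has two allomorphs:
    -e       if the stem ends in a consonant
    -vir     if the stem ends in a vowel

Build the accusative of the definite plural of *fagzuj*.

fagzujopoavir

*fagzuj* — final consonant /j/ (voiced) → -opo → *fagzujopo*.
Since the final sound of the plural form *fagzujopo* is /o/ (a vowel), it takes -a, giving *fagzujopoa*.
Since the final sound of the definite form *fagzujopoa* is /a/ (a vowel), it takes -vir, giving *fagzujopoavir*.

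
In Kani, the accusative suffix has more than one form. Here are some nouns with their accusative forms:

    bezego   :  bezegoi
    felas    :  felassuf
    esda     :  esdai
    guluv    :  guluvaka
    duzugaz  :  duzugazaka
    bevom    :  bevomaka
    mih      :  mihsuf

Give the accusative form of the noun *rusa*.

rusai

Looking at the final sound of each stem: -suf when the stem ends in a voiceless consonant (*felas*, *mih*); -aka when the stem ends in a voiced consonant (*guluv*, *duzugaz*, *bevom*); -i when the stem ends in a vowel (*bezego*, *esda*).
*rusa* — final sound /a/ (a vowel) → -i → *rusai*.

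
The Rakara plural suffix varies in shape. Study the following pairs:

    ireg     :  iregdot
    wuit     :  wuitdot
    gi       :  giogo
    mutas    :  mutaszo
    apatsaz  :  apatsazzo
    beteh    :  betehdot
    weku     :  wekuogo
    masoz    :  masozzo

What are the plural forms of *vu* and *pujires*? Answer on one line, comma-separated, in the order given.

vuogo, pujireszo

Looking at the final sound of each stem: -zo when the stem ends in a sibilant (*mutas*, *apatsaz*, *masoz*); -dot when the stem ends in a non-sibilant consonant (*ireg*, *wuit*, *beteh*); -ogo when the stem ends in a vowel (*gi*, *weku*).
*vu*: final sound = /u/, a vowel → -ogo → *vuogo*.
*pujires* — final sound /s/ (a sibilant) → -zo → *pujireszo*.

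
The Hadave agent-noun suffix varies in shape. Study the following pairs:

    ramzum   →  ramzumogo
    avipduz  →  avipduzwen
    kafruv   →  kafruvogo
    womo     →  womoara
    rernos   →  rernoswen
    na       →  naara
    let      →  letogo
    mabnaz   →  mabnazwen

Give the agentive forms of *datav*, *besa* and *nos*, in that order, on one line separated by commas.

datavogo, besaara, noswen

The pattern is sibilance of the final sound: -wen when the stem ends in a sibilant (*avipduz*, *rernos*, *mabnaz*); -ogo when the stem ends in a non-sibilant consonant (*ramzum*, *kafruv*, *let*); -ara when the stem ends in a vowel (*womo*, *na*).
Since the final sound of *datav* is /v/ (a non-sibilant consonant), it takes -ogo, giving *datavogo*.
*besa* — final sound /a/ (a vowel) → -ara → *besaara*.
Since the final sound of *nos* is /s/ (a sibilant), it takes -wen, giving *noswen*.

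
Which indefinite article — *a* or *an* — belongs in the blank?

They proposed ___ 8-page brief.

an

The indefinite article is chosen by the initial *sound* of the following word, not its spelling.
The number *8* is spoken "eight", beginning with /eɪt/ — a vowel sound.
So the article is *an*: They proposed an 8-page brief.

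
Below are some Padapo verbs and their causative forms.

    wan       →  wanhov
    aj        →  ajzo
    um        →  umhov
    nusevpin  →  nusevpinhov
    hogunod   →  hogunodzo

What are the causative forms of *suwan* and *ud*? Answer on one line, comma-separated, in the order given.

suwanhov, udzo

Looking at the final consonant of each stem: -hov when the stem ends in a nasal (*wan*, *um*, *nusevpin*); -zo when the stem ends in a non-nasal consonant (*aj*, *hogunod*).
Since the final consonant of *suwan* is /n/ (a nasal), it takes -hov, giving *suwanhov*.
Since the final consonant of *ud* is /d/ (non-nasal), it takes -zo, giving *udzo*.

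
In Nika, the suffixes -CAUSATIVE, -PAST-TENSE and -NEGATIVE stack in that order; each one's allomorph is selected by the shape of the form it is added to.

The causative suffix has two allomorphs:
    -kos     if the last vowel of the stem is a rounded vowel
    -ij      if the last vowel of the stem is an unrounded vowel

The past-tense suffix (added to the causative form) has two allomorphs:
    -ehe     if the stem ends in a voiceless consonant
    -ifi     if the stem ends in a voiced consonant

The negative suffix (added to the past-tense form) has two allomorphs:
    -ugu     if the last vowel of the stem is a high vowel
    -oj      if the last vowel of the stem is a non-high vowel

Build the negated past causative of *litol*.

Since the last vowel of *litol* is /o/ (a rounded vowel), it takes -kos, giving *litolkos*.
The final consonant of the causative form *litolkos* is /s/, which is voiceless, so the past-tense suffix is -ehe, giving *litolkosehe*.
The last vowel of the past-tense form *litolkosehe* is /e/, which is a non-high vowel, so the negative suffix is -oj, giving *litolkoseheoj*.

litolkoseheoj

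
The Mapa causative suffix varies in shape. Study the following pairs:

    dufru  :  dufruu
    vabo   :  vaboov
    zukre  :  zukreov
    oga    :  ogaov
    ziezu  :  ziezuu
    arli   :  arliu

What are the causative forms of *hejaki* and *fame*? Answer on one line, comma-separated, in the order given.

hejakiu, fameov

Looking at the last vowel of each stem: -u when the last vowel of the stem is a high vowel (*dufru*, *ziezu*, *arli*); -ov when the last vowel of the stem is a non-high vowel (*vabo*, *zukre*, *oga*).
Since the last vowel of *hejaki* is /i/ (a high vowel), it takes -u, giving *hejakiu*.
*fame*: last vowel = /e/, a non-high vowel → -ov → *fameov*.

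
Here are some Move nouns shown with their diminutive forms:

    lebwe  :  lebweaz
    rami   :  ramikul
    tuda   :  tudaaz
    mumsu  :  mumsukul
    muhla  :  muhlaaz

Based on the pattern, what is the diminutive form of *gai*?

The alternation tracks the last vowel of the stem — -kul when the last vowel of the stem is a high vowel (*rami*, *mumsu*); -az when the last vowel of the stem is a non-high vowel (*lebwe*, *tuda*, *muhla*).
*gai* — last vowel /i/ (a high vowel) → -kul → *gaikul*.

gaikul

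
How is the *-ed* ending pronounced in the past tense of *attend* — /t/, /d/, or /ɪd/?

/ɪd/

The stem *attend* ends in /t/ or /d/.
The -ed suffix is realized as /ɪd/ after /t, d/; as /t/ after other voiceless consonants; and as /d/ after other voiced sounds.
So -ed on *attend* is pronounced /ɪd/.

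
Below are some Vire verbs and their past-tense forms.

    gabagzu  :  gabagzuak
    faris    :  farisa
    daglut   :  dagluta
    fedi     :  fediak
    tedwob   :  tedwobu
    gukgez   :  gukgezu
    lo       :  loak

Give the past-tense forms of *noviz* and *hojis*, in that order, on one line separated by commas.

novizu, hojisa

Looking at the final sound of each stem: -a when the stem ends in a voiceless consonant (*faris*, *daglut*); -u when the stem ends in a voiced consonant (*tedwob*, *gukgez*); -ak when the stem ends in a vowel (*gabagzu*, *fedi*, *lo*).
Since the final sound of *noviz* is /z/ (a voiced consonant), it takes -u, giving *novizu*.
*hojis* — final sound /s/ (a voiceless consonant) → -a → *hojisa*.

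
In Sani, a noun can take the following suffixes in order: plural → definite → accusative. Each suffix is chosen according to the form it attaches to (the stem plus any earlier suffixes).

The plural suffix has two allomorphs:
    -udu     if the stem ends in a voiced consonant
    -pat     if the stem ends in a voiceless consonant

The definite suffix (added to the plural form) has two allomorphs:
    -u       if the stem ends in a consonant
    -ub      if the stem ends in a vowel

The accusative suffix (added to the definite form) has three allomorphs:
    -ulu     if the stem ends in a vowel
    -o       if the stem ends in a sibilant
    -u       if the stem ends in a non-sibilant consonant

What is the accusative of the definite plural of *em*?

emuduubu

*em* — final consonant /m/ (voiced) → -udu → *emudu*.
The plural form *emudu* — final sound /u/ (a vowel) → -ub → *emuduub*.
The definite form *emuduub*: final sound = /b/, a non-sibilant consonant → -u → *emuduubu*.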